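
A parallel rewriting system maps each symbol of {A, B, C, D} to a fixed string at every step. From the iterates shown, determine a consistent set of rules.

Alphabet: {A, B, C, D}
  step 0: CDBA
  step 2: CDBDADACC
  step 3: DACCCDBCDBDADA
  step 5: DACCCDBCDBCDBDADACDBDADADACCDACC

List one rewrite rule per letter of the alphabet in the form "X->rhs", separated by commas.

A->DB, B->C, C->DA, D->C

  step 2 ⇒ step 3: CDBDADACC ⇒ DA·C·C·C·DB·C·DB·DA·DA
    A ↦ DB
    B ↦ C
    C ↦ DA
    D ↦ C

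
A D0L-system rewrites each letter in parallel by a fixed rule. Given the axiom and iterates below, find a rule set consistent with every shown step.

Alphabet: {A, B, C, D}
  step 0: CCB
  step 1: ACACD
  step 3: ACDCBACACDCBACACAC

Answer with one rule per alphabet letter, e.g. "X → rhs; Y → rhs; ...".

A->CB, B->D, C->AC, D->CC

  step 0 ⇒ step 1: CCB ⇒ AC·AC·D
    B ↦ D
    C ↦ AC
    A ↦ CB  (constrained at step 1)
    D ↦ CC  (constrained at step 1)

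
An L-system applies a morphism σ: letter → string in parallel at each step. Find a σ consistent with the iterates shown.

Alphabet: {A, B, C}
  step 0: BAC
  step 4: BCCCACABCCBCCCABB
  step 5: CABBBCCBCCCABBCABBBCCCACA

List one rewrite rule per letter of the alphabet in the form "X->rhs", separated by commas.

A->CC, B->CA, C->B

  step 4 ⇒ step 5: BCCCACABCCBCCCABB ⇒ CA·B·B·B·CC·B·CC·CA·B·B·CA·B·B·B·CC·CA·CA
    A ↦ CC
    B ↦ CA
    C ↦ B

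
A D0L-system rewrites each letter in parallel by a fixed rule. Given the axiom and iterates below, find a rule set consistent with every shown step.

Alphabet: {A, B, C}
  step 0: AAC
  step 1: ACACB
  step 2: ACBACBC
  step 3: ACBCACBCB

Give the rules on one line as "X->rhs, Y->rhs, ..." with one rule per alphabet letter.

A->AC, B->C, C->B

  step 2 ⇒ step 3: ACBACBC ⇒ AC·B·C·AC·B·C·B
    A ↦ AC
    B ↦ C
    C ↦ B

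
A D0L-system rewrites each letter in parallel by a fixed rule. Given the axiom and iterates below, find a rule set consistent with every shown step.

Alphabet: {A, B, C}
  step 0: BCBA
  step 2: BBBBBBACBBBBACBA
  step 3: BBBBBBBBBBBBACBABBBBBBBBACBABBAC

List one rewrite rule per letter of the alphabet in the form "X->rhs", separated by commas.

A->AC, B->BB, C->BA

  step 2 ⇒ step 3: BBBBBBACBBBBACBA ⇒ BB·BB·BB·BB·BB·BB·AC·BA·BB·BB·BB·BB·AC·BA·BB·AC
    A ↦ AC
    B ↦ BB
    C ↦ BA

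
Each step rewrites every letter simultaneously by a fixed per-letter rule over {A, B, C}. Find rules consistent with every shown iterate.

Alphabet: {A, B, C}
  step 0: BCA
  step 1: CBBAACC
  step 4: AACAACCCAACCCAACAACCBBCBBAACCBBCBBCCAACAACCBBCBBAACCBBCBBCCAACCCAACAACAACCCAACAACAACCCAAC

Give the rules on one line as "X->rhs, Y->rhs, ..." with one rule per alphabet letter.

  step 0 ⇒ step 1: BCA ⇒ CBB·AAC·C
    A ↦ C
    B ↦ CBB
    C ↦ AAC

A->C, B->CBB, C->AAC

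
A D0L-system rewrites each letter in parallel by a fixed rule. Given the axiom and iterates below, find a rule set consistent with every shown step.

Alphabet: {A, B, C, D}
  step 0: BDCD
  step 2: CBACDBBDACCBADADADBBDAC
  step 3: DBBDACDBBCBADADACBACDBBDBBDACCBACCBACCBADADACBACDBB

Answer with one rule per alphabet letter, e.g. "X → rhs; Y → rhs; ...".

A->C, B->DA, C->DBB, D->CBA

  step 2 ⇒ step 3: CBACDBBDACCBADADADBBDAC ⇒ DBB·DA·C·DBB·CBA·DA·DA·CBA·C·DBB·DBB·DA·C·CBA·C·CBA·C·CBA·DA·DA·CBA·C·DBB
    A ↦ C
    B ↦ DA
    C ↦ DBB
    D ↦ CBA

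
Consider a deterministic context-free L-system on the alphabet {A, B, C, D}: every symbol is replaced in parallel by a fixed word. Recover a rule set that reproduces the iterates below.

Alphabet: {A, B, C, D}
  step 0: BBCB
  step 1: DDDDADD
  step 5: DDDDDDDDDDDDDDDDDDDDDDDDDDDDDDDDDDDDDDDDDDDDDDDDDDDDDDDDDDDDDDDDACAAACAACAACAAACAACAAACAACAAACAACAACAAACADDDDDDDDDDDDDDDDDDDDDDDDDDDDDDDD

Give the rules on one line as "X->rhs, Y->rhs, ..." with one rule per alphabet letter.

  step 0 ⇒ step 1: BBCB ⇒ DD·DD·A·DD
    B ↦ DD
    C ↦ A
    A ↦ ACA  (constrained at step 1)
    D ↦ BB  (constrained at step 1)

A->ACA, B->DD, C->A, D->BB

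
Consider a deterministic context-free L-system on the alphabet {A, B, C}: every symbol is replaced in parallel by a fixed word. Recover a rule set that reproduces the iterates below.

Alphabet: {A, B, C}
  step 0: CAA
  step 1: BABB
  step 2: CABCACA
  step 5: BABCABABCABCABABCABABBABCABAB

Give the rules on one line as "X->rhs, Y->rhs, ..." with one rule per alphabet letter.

A->B, B->CA, C->BA

  step 1 ⇒ step 2: BABB ⇒ CA·B·CA·CA
    A ↦ B
    B ↦ CA
  step 0 ⇒ step 1: CAA ⇒ BA·B·B
    C ↦ BA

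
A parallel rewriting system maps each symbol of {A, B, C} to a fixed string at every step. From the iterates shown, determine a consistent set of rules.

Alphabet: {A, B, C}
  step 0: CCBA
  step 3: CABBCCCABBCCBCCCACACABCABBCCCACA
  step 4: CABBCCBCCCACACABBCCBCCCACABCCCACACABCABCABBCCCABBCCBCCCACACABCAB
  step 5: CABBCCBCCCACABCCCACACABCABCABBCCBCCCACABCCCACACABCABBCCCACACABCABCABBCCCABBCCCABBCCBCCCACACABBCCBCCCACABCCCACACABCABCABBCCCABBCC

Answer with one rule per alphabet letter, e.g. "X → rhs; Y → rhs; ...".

A->B, B->BCC, C->CA

  step 4 ⇒ step 5: CABBCCBCCCACACABBCCBCCCACABCCCACACABCABCABBCCCABBCCBCCCACACABCAB ⇒ CA·B·BCC·BCC·CA·CA·BCC·CA·CA·CA·B·CA·B·CA·B·BCC·BCC·CA·CA·BCC·CA·CA·CA·B·CA·B·BCC·CA·CA·CA·B·CA·B·CA·B·BCC·CA·B·BCC·CA·B·BCC·BCC·CA·CA·CA·B·BCC·BCC·CA·CA·BCC·CA·CA·CA·B·CA·B·CA·B·BCC·CA·B·BCC
    A ↦ B
    B ↦ BCC
    C ↦ CA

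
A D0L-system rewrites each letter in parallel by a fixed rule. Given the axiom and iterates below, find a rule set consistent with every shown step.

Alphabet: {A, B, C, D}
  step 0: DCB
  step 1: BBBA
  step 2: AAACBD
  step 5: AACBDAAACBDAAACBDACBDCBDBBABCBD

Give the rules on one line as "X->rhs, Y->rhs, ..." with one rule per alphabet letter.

  step 1 ⇒ step 2: BBBA ⇒ A·A·A·CBD
    A ↦ CBD
    B ↦ A
  step 0 ⇒ step 1: DCB ⇒ B·BB·A
    C ↦ BB
  step 0 ⇒ step 1: DCB ⇒ B·BB·A
    D ↦ B

A->CBD, B->A, C->BB, D->B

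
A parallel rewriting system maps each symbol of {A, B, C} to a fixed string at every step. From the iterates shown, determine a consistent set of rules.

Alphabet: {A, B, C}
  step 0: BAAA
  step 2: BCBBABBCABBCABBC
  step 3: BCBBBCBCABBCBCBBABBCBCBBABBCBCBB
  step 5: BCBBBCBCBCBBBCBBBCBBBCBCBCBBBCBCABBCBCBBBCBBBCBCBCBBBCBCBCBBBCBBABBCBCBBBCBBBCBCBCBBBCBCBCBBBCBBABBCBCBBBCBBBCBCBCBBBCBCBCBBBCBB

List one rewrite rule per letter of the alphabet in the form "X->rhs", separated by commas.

A->AB, B->BC, C->BB

  step 2 ⇒ step 3: BCBBABBCABBCABBC ⇒ BC·BB·BC·BC·AB·BC·BC·BB·AB·BC·BC·BB·AB·BC·BC·BB
    A ↦ AB
    B ↦ BC
    C ↦ BB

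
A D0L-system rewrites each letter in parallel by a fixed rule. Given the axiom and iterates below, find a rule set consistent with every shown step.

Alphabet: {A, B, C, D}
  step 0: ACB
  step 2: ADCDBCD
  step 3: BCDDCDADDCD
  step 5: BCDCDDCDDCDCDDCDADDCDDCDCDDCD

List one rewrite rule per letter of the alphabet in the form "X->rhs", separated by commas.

A->B, B->AD, C->D, D->CD

  step 2 ⇒ step 3: ADCDBCD ⇒ B·CD·D·CD·AD·D·CD
    A ↦ B
    B ↦ AD
    C ↦ D
    D ↦ CD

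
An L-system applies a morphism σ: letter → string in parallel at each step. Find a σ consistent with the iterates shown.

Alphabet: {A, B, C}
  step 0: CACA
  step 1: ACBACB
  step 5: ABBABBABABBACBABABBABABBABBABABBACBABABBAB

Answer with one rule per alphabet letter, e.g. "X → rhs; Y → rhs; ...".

  step 0 ⇒ step 1: CACA ⇒ AC·B·AC·B
    A ↦ B
    C ↦ AC
    B ↦ AB  (constrained at step 1)

A->B, B->AB, C->AC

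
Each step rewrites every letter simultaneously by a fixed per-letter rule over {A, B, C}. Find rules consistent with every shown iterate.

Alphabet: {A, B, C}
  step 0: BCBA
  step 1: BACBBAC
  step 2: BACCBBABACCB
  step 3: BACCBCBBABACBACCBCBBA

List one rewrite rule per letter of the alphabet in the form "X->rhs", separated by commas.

A->C, B->BA, C->CB

  step 2 ⇒ step 3: BACCBBABACCB ⇒ BA·C·CB·CB·BA·BA·C·BA·C·CB·CB·BA
    A ↦ C
    B ↦ BA
    C ↦ CB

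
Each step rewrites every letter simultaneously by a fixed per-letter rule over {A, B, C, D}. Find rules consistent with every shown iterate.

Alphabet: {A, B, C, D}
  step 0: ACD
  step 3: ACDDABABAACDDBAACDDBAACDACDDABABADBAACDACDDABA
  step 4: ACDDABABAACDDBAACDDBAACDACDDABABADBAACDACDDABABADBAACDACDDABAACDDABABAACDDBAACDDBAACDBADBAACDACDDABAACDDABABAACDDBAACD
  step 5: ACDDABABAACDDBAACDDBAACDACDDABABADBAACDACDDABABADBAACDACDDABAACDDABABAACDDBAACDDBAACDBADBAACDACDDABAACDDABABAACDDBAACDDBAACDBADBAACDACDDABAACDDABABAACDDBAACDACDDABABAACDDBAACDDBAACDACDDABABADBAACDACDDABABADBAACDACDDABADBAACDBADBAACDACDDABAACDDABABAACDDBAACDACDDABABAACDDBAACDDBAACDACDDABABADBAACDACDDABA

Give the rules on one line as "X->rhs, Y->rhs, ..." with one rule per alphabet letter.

  step 4 ⇒ step 5: ACDDABABAACDDBAACDDBAACDACDDABABADBAACDACDDABABADBAACDACDDABAACDDABABAACDDBAACDDBAACDBADBAACDACDDABAACDDABABAACDDBAACD ⇒ ACD·DA·BA·BA·ACD·DBA·ACD·DBA·ACD·ACD·DA·BA·BA·DBA·ACD·ACD·DA·BA·BA·DBA·ACD·ACD·DA·BA·ACD·DA·BA·BA·ACD·DBA·ACD·DBA·ACD·BA·DBA·ACD·ACD·DA·BA·ACD·DA·BA·BA·ACD·DBA·ACD·DBA·ACD·BA·DBA·ACD·ACD·DA·BA·ACD·DA·BA·BA·ACD·DBA·ACD·ACD·DA·BA·BA·ACD·DBA·ACD·DBA·ACD·ACD·DA·BA·BA·DBA·ACD·ACD·DA·BA·BA·DBA·ACD·ACD·DA·BA·DBA·ACD·BA·DBA·ACD·ACD·DA·BA·ACD·DA·BA·BA·ACD·DBA·ACD·ACD·DA·BA·BA·ACD·DBA·ACD·DBA·ACD·ACD·DA·BA·BA·DBA·ACD·ACD·DA·BA
    A ↦ ACD
    B ↦ DBA
    C ↦ DA
    D ↦ BA

A->ACD, B->DBA, C->DA, D->BA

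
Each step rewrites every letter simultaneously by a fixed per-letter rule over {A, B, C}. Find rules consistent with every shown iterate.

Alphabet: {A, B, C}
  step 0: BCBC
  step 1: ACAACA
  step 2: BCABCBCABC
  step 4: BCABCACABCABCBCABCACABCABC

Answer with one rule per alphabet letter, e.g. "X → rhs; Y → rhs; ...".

  step 1 ⇒ step 2: ACAACA ⇒ BC·A·BC·BC·A·BC
    A ↦ BC
    C ↦ A
  step 0 ⇒ step 1: BCBC ⇒ AC·A·AC·A
    B ↦ AC

A->BC, B->AC, C->A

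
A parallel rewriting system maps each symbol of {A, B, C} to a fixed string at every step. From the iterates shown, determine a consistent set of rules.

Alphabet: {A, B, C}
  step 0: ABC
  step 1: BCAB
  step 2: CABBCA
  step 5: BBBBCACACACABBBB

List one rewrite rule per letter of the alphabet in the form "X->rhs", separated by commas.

A->B, B->CA, C->B

  step 1 ⇒ step 2: BCAB ⇒ CA·B·B·CA
    A ↦ B
    B ↦ CA
    C ↦ B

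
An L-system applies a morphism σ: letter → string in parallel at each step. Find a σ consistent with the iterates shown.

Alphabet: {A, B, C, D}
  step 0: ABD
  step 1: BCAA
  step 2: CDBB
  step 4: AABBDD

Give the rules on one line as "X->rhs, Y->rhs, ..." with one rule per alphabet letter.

A->B, B->C, C->D, D->AA

  step 1 ⇒ step 2: BCAA ⇒ C·D·B·B
    A ↦ B
    B ↦ C
    C ↦ D
  step 0 ⇒ step 1: ABD ⇒ B·C·AA
    D ↦ AA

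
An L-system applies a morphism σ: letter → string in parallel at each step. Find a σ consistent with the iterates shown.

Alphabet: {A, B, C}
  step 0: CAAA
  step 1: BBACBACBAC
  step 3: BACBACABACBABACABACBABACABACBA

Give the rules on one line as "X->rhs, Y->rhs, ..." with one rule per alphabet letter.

  step 0 ⇒ step 1: CAAA ⇒ B·BAC·BAC·BAC
    A ↦ BAC
    C ↦ B
    B ↦ A  (constrained at step 1)

A->BAC, B->A, C->B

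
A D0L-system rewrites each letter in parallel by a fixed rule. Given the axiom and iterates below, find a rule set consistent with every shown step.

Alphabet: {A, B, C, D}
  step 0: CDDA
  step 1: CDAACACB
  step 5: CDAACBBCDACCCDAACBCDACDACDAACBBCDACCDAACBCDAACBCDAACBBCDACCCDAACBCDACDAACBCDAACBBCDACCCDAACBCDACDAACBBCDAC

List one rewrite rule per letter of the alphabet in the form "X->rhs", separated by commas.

A->B, B->C, C->CDA, D->AC

  step 0 ⇒ step 1: CDDA ⇒ CDA·AC·AC·B
    A ↦ B
    C ↦ CDA
    D ↦ AC
    B ↦ C  (constrained at step 1)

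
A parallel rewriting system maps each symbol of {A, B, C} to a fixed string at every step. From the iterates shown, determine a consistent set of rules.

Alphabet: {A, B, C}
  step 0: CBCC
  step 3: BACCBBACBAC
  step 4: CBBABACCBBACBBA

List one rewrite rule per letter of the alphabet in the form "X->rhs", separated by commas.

  step 3 ⇒ step 4: BACCBBACBAC ⇒ C·B·BA·BA·C·C·B·BA·C·B·BA
    A ↦ B
    B ↦ C
    C ↦ BA

A->B, B->C, C->BA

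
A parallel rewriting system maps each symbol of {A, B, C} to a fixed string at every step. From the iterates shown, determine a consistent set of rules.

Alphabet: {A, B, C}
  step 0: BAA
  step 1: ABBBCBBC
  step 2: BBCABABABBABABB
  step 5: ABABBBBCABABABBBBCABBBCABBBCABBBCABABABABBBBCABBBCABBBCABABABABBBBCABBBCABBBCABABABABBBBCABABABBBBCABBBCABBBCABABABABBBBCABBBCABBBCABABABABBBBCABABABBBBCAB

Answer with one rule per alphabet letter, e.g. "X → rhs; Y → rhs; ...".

  step 1 ⇒ step 2: ABBBCBBC ⇒ BBC·AB·AB·AB·B·AB·AB·B
    A ↦ BBC
    B ↦ AB
    C ↦ B

A->BBC, B->AB, C->B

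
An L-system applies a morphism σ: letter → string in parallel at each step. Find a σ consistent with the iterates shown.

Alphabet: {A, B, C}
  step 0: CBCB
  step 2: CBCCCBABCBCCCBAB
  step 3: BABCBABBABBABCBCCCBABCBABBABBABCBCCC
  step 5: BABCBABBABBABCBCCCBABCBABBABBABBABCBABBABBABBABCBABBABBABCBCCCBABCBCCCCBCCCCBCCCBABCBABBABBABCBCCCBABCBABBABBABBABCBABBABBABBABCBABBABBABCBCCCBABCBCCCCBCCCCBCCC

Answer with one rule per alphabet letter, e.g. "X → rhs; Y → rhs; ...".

A->BCC, B->C, C->BAB

  step 2 ⇒ step 3: CBCCCBABCBCCCBAB ⇒ BAB·C·BAB·BAB·BAB·C·BCC·C·BAB·C·BAB·BAB·BAB·C·BCC·C
    A ↦ BCC
    B ↦ C
    C ↦ BAB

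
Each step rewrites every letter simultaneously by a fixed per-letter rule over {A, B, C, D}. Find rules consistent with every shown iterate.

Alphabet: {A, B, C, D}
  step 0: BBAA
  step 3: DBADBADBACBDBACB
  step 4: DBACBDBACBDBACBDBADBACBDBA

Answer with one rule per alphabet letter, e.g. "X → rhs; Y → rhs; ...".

A->CB, B->A, C->DB, D->DB

  step 3 ⇒ step 4: DBADBADBACBDBACB ⇒ DB·A·CB·DB·A·CB·DB·A·CB·DB·A·DB·A·CB·DB·A
    A ↦ CB
    B ↦ A
    C ↦ DB
    D ↦ DB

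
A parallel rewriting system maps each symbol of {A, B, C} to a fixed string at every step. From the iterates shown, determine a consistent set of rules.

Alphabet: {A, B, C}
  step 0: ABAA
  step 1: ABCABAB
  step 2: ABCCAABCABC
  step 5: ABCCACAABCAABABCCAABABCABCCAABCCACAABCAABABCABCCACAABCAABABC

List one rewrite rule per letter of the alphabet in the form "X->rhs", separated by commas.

  step 1 ⇒ step 2: ABCABAB ⇒ AB·C·CA·AB·C·AB·C
    A ↦ AB
    B ↦ C
    C ↦ CA

A->AB, B->C, C->CA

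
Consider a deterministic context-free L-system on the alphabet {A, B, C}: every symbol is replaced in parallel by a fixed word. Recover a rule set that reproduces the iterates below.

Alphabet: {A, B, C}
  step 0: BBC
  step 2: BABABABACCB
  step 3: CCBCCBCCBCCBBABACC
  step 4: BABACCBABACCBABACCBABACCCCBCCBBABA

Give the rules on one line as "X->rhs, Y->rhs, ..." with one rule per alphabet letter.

  step 3 ⇒ step 4: CCBCCBCCBCCBBABACC ⇒ BA·BA·CC·BA·BA·CC·BA·BA·CC·BA·BA·CC·CC·B·CC·B·BA·BA
    A ↦ B
    B ↦ CC
    C ↦ BA

A->B, B->CC, C->BA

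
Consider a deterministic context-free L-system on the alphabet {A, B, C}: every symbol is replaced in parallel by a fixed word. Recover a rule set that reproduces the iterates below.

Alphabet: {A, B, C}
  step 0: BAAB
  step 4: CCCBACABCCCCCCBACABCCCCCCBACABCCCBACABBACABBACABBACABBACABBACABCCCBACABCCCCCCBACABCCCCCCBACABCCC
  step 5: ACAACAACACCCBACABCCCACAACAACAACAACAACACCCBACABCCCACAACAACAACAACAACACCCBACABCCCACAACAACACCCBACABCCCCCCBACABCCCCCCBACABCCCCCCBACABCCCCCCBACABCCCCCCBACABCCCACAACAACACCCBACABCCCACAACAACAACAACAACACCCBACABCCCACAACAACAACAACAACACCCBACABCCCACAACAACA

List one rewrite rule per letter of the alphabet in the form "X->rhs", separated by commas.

A->B, B->CCC, C->ACA

  step 4 ⇒ step 5: CCCBACABCCCCCCBACABCCCCCCBACABCCCBACABBACABBACABBACABBACABBACABCCCBACABCCCCCCBACABCCCCCCBACABCCC ⇒ ACA·ACA·ACA·CCC·B·ACA·B·CCC·ACA·ACA·ACA·ACA·ACA·ACA·CCC·B·ACA·B·CCC·ACA·ACA·ACA·ACA·ACA·ACA·CCC·B·ACA·B·CCC·ACA·ACA·ACA·CCC·B·ACA·B·CCC·CCC·B·ACA·B·CCC·CCC·B·ACA·B·CCC·CCC·B·ACA·B·CCC·CCC·B·ACA·B·CCC·CCC·B·ACA·B·CCC·ACA·ACA·ACA·CCC·B·ACA·B·CCC·ACA·ACA·ACA·ACA·ACA·ACA·CCC·B·ACA·B·CCC·ACA·ACA·ACA·ACA·ACA·ACA·CCC·B·ACA·B·CCC·ACA·ACA·ACA
    A ↦ B
    B ↦ CCC
    C ↦ ACA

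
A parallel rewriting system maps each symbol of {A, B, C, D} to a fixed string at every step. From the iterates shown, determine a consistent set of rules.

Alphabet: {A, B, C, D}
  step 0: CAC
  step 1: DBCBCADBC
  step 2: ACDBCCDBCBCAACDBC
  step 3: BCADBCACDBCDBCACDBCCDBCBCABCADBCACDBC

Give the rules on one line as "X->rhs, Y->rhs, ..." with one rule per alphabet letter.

  step 2 ⇒ step 3: ACDBCCDBCBCAACDBC ⇒ BCA·DBC·A·C·DBC·DBC·A·C·DBC·C·DBC·BCA·BCA·DBC·A·C·DBC
    A ↦ BCA
    B ↦ C
    C ↦ DBC
    D ↦ A

A->BCA, B->C, C->DBC, D->A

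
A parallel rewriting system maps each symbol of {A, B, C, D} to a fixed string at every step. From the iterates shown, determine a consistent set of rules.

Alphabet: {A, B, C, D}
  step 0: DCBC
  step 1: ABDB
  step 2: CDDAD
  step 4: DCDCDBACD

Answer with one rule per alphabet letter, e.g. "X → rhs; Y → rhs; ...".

  step 1 ⇒ step 2: ABDB ⇒ CD·D·A·D
    A ↦ CD
    B ↦ D
    D ↦ A
  step 0 ⇒ step 1: DCBC ⇒ A·B·D·B
    C ↦ B

A->CD, B->D, C->B, D->A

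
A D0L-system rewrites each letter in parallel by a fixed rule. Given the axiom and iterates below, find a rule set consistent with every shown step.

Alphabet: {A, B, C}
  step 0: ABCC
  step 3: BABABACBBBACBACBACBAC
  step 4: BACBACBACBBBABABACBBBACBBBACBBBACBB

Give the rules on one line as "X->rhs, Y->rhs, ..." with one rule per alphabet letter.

  step 3 ⇒ step 4: BABABACBBBACBACBACBAC ⇒ BA·C·BA·C·BA·C·BB·BA·BA·BA·C·BB·BA·C·BB·BA·C·BB·BA·C·BB
    A ↦ C
    B ↦ BA
    C ↦ BB

A->C, B->BA, C->BB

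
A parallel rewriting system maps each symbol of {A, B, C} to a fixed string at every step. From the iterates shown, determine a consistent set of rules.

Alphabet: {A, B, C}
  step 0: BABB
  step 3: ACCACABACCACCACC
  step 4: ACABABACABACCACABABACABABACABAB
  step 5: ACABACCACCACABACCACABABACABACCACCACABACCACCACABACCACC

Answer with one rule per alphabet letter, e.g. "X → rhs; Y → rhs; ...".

  step 4 ⇒ step 5: ACABABACABACCACABABACABABACABAB ⇒ AC·AB·AC·C·AC·C·AC·AB·AC·C·AC·AB·AB·AC·AB·AC·C·AC·C·AC·AB·AC·C·AC·C·AC·AB·AC·C·AC·C
    A ↦ AC
    B ↦ C
    C ↦ AB

A->AC, B->C, C->AB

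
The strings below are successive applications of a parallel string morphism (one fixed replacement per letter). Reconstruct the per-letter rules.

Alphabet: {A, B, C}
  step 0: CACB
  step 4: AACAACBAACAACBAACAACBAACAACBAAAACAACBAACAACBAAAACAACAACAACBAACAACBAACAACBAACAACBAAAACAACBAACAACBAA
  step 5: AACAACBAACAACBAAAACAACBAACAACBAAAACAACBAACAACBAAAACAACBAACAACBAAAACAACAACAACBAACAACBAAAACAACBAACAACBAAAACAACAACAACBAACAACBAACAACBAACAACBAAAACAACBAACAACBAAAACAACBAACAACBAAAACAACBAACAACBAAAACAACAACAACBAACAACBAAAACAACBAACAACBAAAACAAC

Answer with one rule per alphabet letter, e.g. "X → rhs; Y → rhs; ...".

  step 4 ⇒ step 5: AACAACBAACAACBAACAACBAACAACBAAAACAACBAACAACBAAAACAACAACAACBAACAACBAACAACBAACAACBAAAACAACBAACAACBAA ⇒ AAC·AAC·B·AAC·AAC·B·AA·AAC·AAC·B·AAC·AAC·B·AA·AAC·AAC·B·AAC·AAC·B·AA·AAC·AAC·B·AAC·AAC·B·AA·AAC·AAC·AAC·AAC·B·AAC·AAC·B·AA·AAC·AAC·B·AAC·AAC·B·AA·AAC·AAC·AAC·AAC·B·AAC·AAC·B·AAC·AAC·B·AAC·AAC·B·AA·AAC·AAC·B·AAC·AAC·B·AA·AAC·AAC·B·AAC·AAC·B·AA·AAC·AAC·B·AAC·AAC·B·AA·AAC·AAC·AAC·AAC·B·AAC·AAC·B·AA·AAC·AAC·B·AAC·AAC·B·AA·AAC·AAC
    A ↦ AAC
    B ↦ AA
    C ↦ B

A->AAC, B->AA, C->B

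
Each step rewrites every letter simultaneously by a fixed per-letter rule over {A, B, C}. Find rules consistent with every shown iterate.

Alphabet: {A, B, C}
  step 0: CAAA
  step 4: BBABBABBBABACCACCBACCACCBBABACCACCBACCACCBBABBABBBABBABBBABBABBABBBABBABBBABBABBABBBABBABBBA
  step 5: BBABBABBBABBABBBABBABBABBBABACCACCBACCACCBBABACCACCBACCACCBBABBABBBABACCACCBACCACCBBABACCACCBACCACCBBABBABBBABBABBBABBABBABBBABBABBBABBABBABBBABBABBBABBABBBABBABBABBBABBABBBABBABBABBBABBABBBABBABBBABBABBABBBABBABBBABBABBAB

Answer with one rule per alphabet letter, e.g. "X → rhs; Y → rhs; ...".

A->B, B->BBA, C->ACC

  step 4 ⇒ step 5: BBABBABBBABACCACCBACCACCBBABACCACCBACCACCBBABBABBBABBABBBABBABBABBBABBABBBABBABBABBBABBABBBA ⇒ BBA·BBA·B·BBA·BBA·B·BBA·BBA·BBA·B·BBA·B·ACC·ACC·B·ACC·ACC·BBA·B·ACC·ACC·B·ACC·ACC·BBA·BBA·B·BBA·B·ACC·ACC·B·ACC·ACC·BBA·B·ACC·ACC·B·ACC·ACC·BBA·BBA·B·BBA·BBA·B·BBA·BBA·BBA·B·BBA·BBA·B·BBA·BBA·BBA·B·BBA·BBA·B·BBA·BBA·B·BBA·BBA·BBA·B·BBA·BBA·B·BBA·BBA·BBA·B·BBA·BBA·B·BBA·BBA·B·BBA·BBA·BBA·B·BBA·BBA·B·BBA·BBA·BBA·B
    A ↦ B
    B ↦ BBA
    C ↦ ACC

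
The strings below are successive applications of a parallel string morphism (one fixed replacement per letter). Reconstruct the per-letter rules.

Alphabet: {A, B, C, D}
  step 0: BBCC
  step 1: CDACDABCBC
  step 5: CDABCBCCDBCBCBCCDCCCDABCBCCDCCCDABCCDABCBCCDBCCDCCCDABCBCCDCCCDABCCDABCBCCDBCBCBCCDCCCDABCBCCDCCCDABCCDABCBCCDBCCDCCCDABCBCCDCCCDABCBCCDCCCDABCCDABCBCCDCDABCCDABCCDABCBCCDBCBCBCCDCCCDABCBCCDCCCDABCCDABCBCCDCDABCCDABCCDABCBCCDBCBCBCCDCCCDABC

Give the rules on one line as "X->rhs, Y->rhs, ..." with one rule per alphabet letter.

A->CC, B->CDA, C->BC, D->CD

  step 0 ⇒ step 1: BBCC ⇒ CDA·CDA·BC·BC
    B ↦ CDA
    C ↦ BC
    A ↦ CC  (constrained at step 1)
    D ↦ CD  (constrained at step 1)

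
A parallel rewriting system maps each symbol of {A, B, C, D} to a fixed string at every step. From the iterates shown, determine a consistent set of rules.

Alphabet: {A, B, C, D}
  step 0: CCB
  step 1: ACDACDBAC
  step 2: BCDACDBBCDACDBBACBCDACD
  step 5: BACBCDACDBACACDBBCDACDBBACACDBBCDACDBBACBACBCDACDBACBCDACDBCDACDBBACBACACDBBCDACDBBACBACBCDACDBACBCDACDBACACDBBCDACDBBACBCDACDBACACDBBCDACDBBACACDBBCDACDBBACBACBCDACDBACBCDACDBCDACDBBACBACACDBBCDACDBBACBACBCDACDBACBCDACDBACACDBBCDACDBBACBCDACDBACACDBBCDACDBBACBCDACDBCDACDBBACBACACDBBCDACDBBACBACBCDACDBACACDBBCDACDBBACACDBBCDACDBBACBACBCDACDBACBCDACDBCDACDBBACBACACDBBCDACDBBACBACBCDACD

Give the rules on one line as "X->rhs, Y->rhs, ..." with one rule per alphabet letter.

  step 1 ⇒ step 2: ACDACDBAC ⇒ BCD·ACD·B·BCD·ACD·B·BAC·BCD·ACD
    A ↦ BCD
    B ↦ BAC
    C ↦ ACD
    D ↦ B

A->BCD, B->BAC, C->ACD, D->B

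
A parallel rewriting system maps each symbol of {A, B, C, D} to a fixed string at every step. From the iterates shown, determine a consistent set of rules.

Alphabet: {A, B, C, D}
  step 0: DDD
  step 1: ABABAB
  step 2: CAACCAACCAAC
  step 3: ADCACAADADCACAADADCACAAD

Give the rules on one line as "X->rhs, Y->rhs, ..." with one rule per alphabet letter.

  step 2 ⇒ step 3: CAACCAACCAAC ⇒ AD·CA·CA·AD·AD·CA·CA·AD·AD·CA·CA·AD
    A ↦ CA
    C ↦ AD
  step 1 ⇒ step 2: ABABAB ⇒ CA·AC·CA·AC·CA·AC
    B ↦ AC
  step 0 ⇒ step 1: DDD ⇒ AB·AB·AB
    D ↦ AB

A->CA, B->AC, C->AD, D->AB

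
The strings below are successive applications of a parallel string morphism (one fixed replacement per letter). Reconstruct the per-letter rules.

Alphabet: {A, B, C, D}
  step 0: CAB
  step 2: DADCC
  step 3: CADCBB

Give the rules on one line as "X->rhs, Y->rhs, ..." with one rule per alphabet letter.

A->AD, B->D, C->B, D->C

  step 2 ⇒ step 3: DADCC ⇒ C·AD·C·B·B
    A ↦ AD
    C ↦ B
    D ↦ C
    B ↦ D  (constrained at step 0)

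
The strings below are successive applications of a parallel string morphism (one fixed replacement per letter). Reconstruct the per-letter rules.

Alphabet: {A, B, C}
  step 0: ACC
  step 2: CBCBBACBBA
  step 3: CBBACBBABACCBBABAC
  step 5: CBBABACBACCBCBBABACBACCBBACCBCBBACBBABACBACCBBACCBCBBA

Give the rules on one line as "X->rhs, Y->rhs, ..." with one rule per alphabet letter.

  step 2 ⇒ step 3: CBCBBACBBA ⇒ CB·BA·CB·BA·BA·C·CB·BA·BA·C
    A ↦ C
    B ↦ BA
    C ↦ CB

A->C, B->BA, C->CB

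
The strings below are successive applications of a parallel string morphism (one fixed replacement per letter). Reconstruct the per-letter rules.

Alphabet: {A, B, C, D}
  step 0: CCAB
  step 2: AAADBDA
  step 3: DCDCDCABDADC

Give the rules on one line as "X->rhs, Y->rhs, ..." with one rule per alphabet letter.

A->DC, B->BD, C->D, D->A

  step 2 ⇒ step 3: AAADBDA ⇒ DC·DC·DC·A·BD·A·DC
    A ↦ DC
    B ↦ BD
    D ↦ A
    C ↦ D  (constrained at step 0)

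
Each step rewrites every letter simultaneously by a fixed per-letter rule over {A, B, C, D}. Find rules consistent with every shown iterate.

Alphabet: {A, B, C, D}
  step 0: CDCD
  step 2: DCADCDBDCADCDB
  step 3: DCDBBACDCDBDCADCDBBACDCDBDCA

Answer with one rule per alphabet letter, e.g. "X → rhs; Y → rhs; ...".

A->BAC, B->A, C->DB, D->DC

  step 2 ⇒ step 3: DCADCDBDCADCDB ⇒ DC·DB·BAC·DC·DB·DC·A·DC·DB·BAC·DC·DB·DC·A
    A ↦ BAC
    B ↦ A
    C ↦ DB
    D ↦ DC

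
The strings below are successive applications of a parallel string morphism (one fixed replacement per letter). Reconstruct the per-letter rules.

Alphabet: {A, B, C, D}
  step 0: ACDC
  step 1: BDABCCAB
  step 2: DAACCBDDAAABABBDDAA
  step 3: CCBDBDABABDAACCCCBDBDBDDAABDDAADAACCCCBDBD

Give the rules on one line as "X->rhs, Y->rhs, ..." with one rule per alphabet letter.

  step 2 ⇒ step 3: DAACCBDDAAABABBDDAA ⇒ CC·BD·BD·AB·AB·DAA·CC·CC·BD·BD·BD·DAA·BD·DAA·DAA·CC·CC·BD·BD
    A ↦ BD
    B ↦ DAA
    C ↦ AB
    D ↦ CC

A->BD, B->DAA, C->AB, D->CC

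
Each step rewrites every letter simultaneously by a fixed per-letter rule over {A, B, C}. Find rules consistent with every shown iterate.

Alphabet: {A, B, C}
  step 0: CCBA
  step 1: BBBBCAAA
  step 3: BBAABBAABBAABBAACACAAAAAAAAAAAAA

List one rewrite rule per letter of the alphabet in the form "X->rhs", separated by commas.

A->AA, B->CA, C->BB

  step 0 ⇒ step 1: CCBA ⇒ BB·BB·CA·AA
    A ↦ AA
    B ↦ CA
    C ↦ BB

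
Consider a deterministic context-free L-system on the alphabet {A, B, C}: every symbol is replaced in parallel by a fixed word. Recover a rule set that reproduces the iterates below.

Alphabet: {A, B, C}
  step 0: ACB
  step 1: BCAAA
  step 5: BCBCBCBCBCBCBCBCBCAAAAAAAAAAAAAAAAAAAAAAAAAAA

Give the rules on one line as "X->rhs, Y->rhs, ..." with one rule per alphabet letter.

  step 0 ⇒ step 1: ACB ⇒ BC·A·AA
    A ↦ BC
    B ↦ AA
    C ↦ A

A->BC, B->AA, C->A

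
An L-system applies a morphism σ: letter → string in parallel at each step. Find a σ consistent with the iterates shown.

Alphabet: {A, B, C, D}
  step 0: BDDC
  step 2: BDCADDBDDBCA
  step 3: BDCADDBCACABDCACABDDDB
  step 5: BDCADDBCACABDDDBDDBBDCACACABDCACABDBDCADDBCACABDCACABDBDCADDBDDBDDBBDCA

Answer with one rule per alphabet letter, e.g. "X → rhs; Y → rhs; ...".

A->DB, B->BD, C->D, D->CA

  step 2 ⇒ step 3: BDCADDBDDBCA ⇒ BD·CA·D·DB·CA·CA·BD·CA·CA·BD·D·DB
    A ↦ DB
    B ↦ BD
    C ↦ D
    D ↦ CA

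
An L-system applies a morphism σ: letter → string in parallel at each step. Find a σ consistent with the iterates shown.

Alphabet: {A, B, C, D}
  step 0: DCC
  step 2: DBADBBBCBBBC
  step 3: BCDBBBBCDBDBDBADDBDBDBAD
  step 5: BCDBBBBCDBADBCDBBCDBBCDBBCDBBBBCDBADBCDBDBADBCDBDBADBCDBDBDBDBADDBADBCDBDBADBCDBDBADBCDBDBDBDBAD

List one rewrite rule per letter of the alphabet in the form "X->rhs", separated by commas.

A->BB, B->DB, C->AD, D->BC

  step 2 ⇒ step 3: DBADBBBCBBBC ⇒ BC·DB·BB·BC·DB·DB·DB·AD·DB·DB·DB·AD
    A ↦ BB
    B ↦ DB
    C ↦ AD
    D ↦ BC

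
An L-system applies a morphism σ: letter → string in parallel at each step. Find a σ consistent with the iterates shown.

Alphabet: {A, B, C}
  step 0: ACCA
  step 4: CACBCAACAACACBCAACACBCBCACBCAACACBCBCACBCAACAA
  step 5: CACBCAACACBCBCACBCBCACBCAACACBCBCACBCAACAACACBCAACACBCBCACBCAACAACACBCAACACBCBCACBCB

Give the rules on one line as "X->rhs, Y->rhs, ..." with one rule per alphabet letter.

  step 4 ⇒ step 5: CACBCAACAACACBCAACACBCBCACBCAACACBCBCACBCAACAA ⇒ CA·CB·CA·A·CA·CB·CB·CA·CB·CB·CA·CB·CA·A·CA·CB·CB·CA·CB·CA·A·CA·A·CA·CB·CA·A·CA·CB·CB·CA·CB·CA·A·CA·A·CA·CB·CA·A·CA·CB·CB·CA·CB·CB
    A ↦ CB
    B ↦ A
    C ↦ CA

A->CB, B->A, C->CA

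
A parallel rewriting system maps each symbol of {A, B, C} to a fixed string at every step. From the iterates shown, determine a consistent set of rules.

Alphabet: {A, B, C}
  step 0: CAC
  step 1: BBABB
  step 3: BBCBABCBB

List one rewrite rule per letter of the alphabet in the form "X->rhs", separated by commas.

A->BAB, B->C, C->B

  step 0 ⇒ step 1: CAC ⇒ B·BAB·B
    A ↦ BAB
    C ↦ B
    B ↦ C  (constrained at step 1)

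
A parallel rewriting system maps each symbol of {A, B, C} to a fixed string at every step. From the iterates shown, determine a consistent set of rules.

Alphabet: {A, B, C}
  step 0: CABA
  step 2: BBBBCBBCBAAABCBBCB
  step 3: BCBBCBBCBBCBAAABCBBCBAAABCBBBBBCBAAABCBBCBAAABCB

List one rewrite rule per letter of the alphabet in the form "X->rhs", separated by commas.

A->B, B->BCB, C->AAA

  step 2 ⇒ step 3: BBBBCBBCBAAABCBBCB ⇒ BCB·BCB·BCB·BCB·AAA·BCB·BCB·AAA·BCB·B·B·B·BCB·AAA·BCB·BCB·AAA·BCB
    A ↦ B
    B ↦ BCB
    C ↦ AAA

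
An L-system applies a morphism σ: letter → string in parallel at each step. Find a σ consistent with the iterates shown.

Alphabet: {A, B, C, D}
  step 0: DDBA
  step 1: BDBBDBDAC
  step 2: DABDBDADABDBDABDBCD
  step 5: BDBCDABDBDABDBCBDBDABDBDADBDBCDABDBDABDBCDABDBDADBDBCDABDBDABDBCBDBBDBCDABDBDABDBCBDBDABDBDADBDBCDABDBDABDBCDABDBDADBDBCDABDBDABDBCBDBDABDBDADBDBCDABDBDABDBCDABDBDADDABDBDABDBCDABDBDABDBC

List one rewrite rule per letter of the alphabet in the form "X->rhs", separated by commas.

A->C, B->DA, C->D, D->BDB

  step 1 ⇒ step 2: BDBBDBDAC ⇒ DA·BDB·DA·DA·BDB·DA·BDB·C·D
    A ↦ C
    B ↦ DA
    C ↦ D
    D ↦ BDB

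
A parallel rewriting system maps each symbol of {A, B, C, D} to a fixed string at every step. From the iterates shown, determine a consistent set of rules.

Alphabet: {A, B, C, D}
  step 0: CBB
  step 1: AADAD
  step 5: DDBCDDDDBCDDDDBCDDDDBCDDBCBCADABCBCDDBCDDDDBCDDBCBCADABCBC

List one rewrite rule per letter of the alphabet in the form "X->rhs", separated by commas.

A->DD, B->AD, C->A, D->BC

  step 0 ⇒ step 1: CBB ⇒ A·AD·AD
    B ↦ AD
    C ↦ A
    A ↦ DD  (constrained at step 1)
    D ↦ BC  (constrained at step 1)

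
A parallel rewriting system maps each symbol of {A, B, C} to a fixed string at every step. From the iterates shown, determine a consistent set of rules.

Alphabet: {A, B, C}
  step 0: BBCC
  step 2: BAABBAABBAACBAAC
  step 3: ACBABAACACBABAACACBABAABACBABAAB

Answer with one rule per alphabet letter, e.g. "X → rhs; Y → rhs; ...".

A->BA, B->AC, C->AB

  step 2 ⇒ step 3: BAABBAABBAACBAAC ⇒ AC·BA·BA·AC·AC·BA·BA·AC·AC·BA·BA·AB·AC·BA·BA·AB
    A ↦ BA
    B ↦ AC
    C ↦ AB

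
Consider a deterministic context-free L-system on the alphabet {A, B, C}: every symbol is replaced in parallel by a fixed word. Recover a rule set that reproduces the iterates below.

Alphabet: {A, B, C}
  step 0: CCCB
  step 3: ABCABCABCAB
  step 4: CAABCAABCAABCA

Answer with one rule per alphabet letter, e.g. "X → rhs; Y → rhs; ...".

  step 3 ⇒ step 4: ABCABCABCAB ⇒ C·A·AB·C·A·AB·C·A·AB·C·A
    A ↦ C
    B ↦ A
    C ↦ AB

A->C, B->A, C->AB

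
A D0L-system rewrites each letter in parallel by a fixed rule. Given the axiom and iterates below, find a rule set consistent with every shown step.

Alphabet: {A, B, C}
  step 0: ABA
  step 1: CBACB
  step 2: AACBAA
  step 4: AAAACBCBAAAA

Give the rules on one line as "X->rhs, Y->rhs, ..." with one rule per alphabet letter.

  step 1 ⇒ step 2: CBACB ⇒ A·A·CB·A·A
    A ↦ CB
    B ↦ A
    C ↦ A

A->CB, B->A, C->A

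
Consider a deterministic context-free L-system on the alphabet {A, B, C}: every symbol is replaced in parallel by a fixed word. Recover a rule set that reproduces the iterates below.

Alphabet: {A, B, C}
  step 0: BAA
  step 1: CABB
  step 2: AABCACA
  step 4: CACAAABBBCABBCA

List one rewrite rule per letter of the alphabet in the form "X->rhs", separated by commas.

  step 1 ⇒ step 2: CABB ⇒ AA·B·CA·CA
    A ↦ B
    B ↦ CA
    C ↦ AA

A->B, B->CA, C->AA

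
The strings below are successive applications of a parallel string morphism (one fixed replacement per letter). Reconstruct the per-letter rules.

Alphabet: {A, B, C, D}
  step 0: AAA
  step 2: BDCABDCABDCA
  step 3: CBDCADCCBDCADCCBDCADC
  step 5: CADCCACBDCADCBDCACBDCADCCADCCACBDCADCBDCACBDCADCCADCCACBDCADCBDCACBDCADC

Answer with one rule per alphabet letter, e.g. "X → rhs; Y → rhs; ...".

  step 2 ⇒ step 3: BDCABDCABDCA ⇒ C·BD·CA·DC·C·BD·CA·DC·C·BD·CA·DC
    A ↦ DC
    B ↦ C
    C ↦ CA
    D ↦ BD

A->DC, B->C, C->CA, D->BD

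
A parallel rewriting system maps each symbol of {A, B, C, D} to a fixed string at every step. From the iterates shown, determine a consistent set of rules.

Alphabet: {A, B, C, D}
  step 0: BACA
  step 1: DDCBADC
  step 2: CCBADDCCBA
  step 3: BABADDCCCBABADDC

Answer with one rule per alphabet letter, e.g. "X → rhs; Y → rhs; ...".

A->DC, B->D, C->BA, D->C

  step 2 ⇒ step 3: CCBADDCCBA ⇒ BA·BA·D·DC·C·C·BA·BA·D·DC
    A ↦ DC
    B ↦ D
    C ↦ BA
    D ↦ C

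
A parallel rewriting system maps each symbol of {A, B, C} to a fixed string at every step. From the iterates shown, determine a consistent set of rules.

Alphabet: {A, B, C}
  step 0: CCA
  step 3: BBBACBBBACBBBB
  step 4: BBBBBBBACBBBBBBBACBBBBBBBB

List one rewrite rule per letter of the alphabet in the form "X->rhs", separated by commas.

A->B, B->BB, C->AC

  step 3 ⇒ step 4: BBBACBBBACBBBB ⇒ BB·BB·BB·B·AC·BB·BB·BB·B·AC·BB·BB·BB·BB
    A ↦ B
    B ↦ BB
    C ↦ AC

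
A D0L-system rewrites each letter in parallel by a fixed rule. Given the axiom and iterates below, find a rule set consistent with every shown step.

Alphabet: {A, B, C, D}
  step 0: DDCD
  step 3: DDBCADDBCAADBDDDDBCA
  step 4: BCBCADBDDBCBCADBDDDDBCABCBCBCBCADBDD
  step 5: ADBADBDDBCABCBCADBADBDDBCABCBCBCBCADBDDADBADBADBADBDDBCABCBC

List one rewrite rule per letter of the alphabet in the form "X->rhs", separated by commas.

  step 4 ⇒ step 5: BCBCADBDDBCBCADBDDDDBCABCBCBCBCADBDD ⇒ A·DB·A·DB·DD·BC·A·BC·BC·A·DB·A·DB·DD·BC·A·BC·BC·BC·BC·A·DB·DD·A·DB·A·DB·A·DB·A·DB·DD·BC·A·BC·BC
    A ↦ DD
    B ↦ A
    C ↦ DB
    D ↦ BC

A->DD, B->A, C->DB, D->BC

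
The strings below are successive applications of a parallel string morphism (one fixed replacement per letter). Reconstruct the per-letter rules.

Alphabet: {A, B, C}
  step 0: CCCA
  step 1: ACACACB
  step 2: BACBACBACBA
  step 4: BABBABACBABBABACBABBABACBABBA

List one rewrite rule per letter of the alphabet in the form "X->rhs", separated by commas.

A->B, B->BA, C->AC

  step 1 ⇒ step 2: ACACACB ⇒ B·AC·B·AC·B·AC·BA
    A ↦ B
    B ↦ BA
    C ↦ AC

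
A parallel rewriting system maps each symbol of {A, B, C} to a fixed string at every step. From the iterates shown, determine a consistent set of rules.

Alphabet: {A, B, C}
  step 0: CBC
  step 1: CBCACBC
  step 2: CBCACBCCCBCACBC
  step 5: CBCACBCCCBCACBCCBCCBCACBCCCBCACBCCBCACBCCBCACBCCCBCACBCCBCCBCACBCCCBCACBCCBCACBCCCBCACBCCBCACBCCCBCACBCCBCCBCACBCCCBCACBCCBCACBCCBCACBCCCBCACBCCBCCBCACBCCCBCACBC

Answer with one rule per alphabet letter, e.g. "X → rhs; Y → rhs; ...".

  step 1 ⇒ step 2: CBCACBC ⇒ CBC·A·CBC·C·CBC·A·CBC
    A ↦ C
    B ↦ A
    C ↦ CBC

A->C, B->A, C->CBC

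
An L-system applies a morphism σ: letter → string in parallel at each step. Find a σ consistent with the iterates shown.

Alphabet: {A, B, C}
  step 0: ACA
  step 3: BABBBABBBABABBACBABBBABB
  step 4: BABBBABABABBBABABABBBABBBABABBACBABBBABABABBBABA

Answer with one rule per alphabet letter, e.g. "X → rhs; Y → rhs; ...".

A->BB, B->BA, C->AC

  step 3 ⇒ step 4: BABBBABBBABABBACBABBBABB ⇒ BA·BB·BA·BA·BA·BB·BA·BA·BA·BB·BA·BB·BA·BA·BB·AC·BA·BB·BA·BA·BA·BB·BA·BA
    A ↦ BB
    B ↦ BA
    C ↦ AC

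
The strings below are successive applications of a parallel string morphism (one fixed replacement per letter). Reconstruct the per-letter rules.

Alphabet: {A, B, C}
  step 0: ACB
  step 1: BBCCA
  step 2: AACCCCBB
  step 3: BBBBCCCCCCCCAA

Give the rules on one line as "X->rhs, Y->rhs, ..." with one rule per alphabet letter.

  step 2 ⇒ step 3: AACCCCBB ⇒ BB·BB·CC·CC·CC·CC·A·A
    A ↦ BB
    B ↦ A
    C ↦ CC

A->BB, B->A, C->CC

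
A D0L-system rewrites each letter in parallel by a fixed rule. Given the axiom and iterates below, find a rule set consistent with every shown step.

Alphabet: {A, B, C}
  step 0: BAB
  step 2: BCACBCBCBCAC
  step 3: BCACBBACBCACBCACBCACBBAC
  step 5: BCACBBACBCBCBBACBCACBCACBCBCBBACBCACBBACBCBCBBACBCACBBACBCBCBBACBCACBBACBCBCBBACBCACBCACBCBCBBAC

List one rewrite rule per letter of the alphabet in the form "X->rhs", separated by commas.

  step 2 ⇒ step 3: BCACBCBCBCAC ⇒ BC·AC·BB·AC·BC·AC·BC·AC·BC·AC·BB·AC
    A ↦ BB
    B ↦ BC
    C ↦ AC

A->BB, B->BC, C->AC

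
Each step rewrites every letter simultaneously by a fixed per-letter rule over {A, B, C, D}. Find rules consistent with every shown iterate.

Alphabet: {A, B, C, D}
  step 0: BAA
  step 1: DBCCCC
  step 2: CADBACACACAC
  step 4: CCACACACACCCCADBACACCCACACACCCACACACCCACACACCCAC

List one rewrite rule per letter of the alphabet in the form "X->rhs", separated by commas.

A->CC, B->DB, C->AC, D->CA

  step 1 ⇒ step 2: DBCCCC ⇒ CA·DB·AC·AC·AC·AC
    B ↦ DB
    C ↦ AC
    D ↦ CA
  step 0 ⇒ step 1: BAA ⇒ DB·CC·CC
    A ↦ CC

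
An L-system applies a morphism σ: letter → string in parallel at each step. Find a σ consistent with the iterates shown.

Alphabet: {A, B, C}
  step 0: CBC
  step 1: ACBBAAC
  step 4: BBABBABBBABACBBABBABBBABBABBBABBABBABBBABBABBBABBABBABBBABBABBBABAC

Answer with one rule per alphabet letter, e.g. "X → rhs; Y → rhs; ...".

  step 0 ⇒ step 1: CBC ⇒ AC·BBA·AC
    B ↦ BBA
    C ↦ AC
    A ↦ B  (constrained at step 1)

A->B, B->BBA, C->AC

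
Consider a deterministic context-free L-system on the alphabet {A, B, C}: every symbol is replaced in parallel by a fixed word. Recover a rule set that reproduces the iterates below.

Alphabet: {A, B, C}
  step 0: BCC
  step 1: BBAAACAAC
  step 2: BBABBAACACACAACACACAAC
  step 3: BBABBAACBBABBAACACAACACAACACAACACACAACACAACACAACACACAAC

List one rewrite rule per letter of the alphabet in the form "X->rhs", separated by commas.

A->AC, B->BBA, C->AAC

  step 2 ⇒ step 3: BBABBAACACACAACACACAAC ⇒ BBA·BBA·AC·BBA·BBA·AC·AC·AAC·AC·AAC·AC·AAC·AC·AC·AAC·AC·AAC·AC·AAC·AC·AC·AAC
    A ↦ AC
    B ↦ BBA
    C ↦ AAC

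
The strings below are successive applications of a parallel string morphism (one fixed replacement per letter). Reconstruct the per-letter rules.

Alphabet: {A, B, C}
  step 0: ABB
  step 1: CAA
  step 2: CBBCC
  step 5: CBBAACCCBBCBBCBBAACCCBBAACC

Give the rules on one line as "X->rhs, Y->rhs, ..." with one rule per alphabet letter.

A->C, B->A, C->CBB

  step 1 ⇒ step 2: CAA ⇒ CBB·C·C
    A ↦ C
    C ↦ CBB
  step 0 ⇒ step 1: ABB ⇒ C·A·A
    B ↦ A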